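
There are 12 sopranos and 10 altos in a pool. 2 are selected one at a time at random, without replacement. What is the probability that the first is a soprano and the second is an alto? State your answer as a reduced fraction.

20/77

Multiply the conditional probabilities at each draw: 12/22 · 10/21 = 120/462 = 20/77.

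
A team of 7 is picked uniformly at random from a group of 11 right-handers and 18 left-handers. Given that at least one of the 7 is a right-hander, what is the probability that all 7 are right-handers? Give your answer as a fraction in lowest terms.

5/23166

Work in counts. Selections with at least one right-hander: C(29,7) − C(18,7) = 1560780 − 31824 = 1528956.
Of those, selections where all 7 are right-handers: C(11,7) = 330.
Conditional probability = 330/1528956 = 5/23166.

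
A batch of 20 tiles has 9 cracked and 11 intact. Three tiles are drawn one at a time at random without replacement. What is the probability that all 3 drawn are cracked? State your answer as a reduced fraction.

7/95

Multiply the conditional probabilities at each draw: 9/20 · 8/19 · 7/18 = 504/6840 = 7/95.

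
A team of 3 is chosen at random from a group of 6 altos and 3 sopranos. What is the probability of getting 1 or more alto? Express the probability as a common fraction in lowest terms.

83/84

Total selections: C(9,3) = 84.
Favorable selections (1 or more alto): C(6,1)·C(3,2) + C(6,2)·C(3,1) + C(6,3)·C(3,0) = 18 + 45 + 20 = 83.
Probability = 83/84.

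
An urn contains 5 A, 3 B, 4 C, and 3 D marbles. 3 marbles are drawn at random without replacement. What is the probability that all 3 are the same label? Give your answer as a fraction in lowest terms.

There are C(15,3) = 455 ways to draw 3 marbles.
All same label: C(5,3) + C(3,3) + C(4,3) + C(3,3) = 10 + 1 + 4 + 1 = 16.
Probability = 16/455.

16/455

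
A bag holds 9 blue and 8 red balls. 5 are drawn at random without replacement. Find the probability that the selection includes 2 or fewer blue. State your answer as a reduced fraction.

Total selections: C(17,5) = 6188.
Favorable selections (2 or fewer blue): C(9,0)·C(8,5) + C(9,1)·C(8,4) + C(9,2)·C(8,3) = 56 + 630 + 2016 = 2702.
Probability = 2702/6188 = 193/442.

193/442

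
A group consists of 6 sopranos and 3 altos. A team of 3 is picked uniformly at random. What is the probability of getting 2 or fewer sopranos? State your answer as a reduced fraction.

16/21

There are C(9,3) = 84 ways to choose the 3.
Favorable selections (2 or fewer sopranos): C(6,0)·C(3,3) + C(6,1)·C(3,2) + C(6,2)·C(3,1) = 1 + 18 + 45 = 64.
Probability = 64/84 = 16/21.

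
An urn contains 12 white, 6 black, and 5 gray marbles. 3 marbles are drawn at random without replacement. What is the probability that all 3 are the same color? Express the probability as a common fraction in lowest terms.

250/1771

There are C(23,3) = 1771 ways to draw 3 marbles.
All same color: C(12,3) + C(6,3) + C(5,3) = 220 + 20 + 10 = 250.
Probability = 250/1771.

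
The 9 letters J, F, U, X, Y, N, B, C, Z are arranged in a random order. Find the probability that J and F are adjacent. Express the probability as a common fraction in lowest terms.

2/9

There are 9! = 362880 arrangements.
Treat J and F as a block: 8! arrangements of the blocks × 2 orders within the block = 2·40320 = 80640.
Probability = 80640/362880 = 2/9.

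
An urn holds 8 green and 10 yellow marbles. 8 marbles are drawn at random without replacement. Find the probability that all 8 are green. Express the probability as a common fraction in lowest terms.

There are C(18,8) = 43758 possible selections.
Selections with all green: C(8,8) = 1.
Probability = 1/43758.

1/43758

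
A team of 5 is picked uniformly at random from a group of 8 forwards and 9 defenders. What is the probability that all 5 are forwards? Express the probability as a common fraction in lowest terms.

2/221

There are C(17,5) = 6188 possible selections.
Selections with all forwards: C(8,5) = 56.
Probability = 56/6188 = 2/221.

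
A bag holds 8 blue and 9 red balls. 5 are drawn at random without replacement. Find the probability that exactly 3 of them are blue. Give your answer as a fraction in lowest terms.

72/221

There are C(17,5) = 6188 ways to choose 5 from 17.
Selections with exactly 3 blue: choose 3 of the 8 blue and 2 of the 9 red, C(8,3)·C(9,2) = 56·36 = 2016.
Probability = 2016/6188 = 72/221.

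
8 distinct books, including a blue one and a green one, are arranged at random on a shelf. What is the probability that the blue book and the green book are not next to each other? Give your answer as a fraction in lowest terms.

There are 8! = 40320 arrangements.
Arrangements with the blue book and the green book adjacent: 2·7! = 10080.
So not adjacent: 40320 − 10080 = 30240, probability 30240/40320 = 3/4.

3/4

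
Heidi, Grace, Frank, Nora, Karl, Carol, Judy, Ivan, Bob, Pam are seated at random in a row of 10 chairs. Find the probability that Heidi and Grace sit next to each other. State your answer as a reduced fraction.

1/5

There are 10! = 3628800 arrangements.
Treat Heidi and Grace as a block: 9! arrangements of the blocks × 2 orders within the block = 2·362880 = 725760.
Probability = 725760/3628800 = 1/5.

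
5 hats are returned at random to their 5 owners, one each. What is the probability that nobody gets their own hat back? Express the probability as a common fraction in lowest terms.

There are 5! = 120 assignments.
By inclusion-exclusion, assignments with no fixed points: C(5,0)·5! − C(5,1)·4! + C(5,2)·3! − C(5,3)·2! + C(5,4)·1! − C(5,5)·0! = 44.
Probability = 44/120 = 11/30.

11/30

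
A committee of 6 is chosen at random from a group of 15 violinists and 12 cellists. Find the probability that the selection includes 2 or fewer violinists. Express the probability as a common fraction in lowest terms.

There are C(27,6) = 296010 ways to choose the 6.
Favorable selections (2 or fewer violinists): C(15,0)·C(12,6) + C(15,1)·C(12,5) + C(15,2)·C(12,4) = 924 + 11880 + 51975 = 64779.
Probability = 64779/296010 = 151/690.

151/690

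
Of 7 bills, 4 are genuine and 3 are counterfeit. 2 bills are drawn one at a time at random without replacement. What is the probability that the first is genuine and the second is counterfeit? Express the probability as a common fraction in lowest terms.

2/7

Multiply the conditional probabilities at each draw: 4/7 · 3/6 = 12/42 = 2/7.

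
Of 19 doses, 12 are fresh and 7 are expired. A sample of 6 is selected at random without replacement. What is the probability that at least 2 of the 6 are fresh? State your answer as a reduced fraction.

3839/3876

Total selections: C(19,6) = 27132.
Favorable selections (at least 2 fresh): C(12,2)·C(7,4) + C(12,3)·C(7,3) + C(12,4)·C(7,2) + C(12,5)·C(7,1) + C(12,6)·C(7,0) = 2310 + 7700 + 10395 + 5544 + 924 = 26873.
Probability = 26873/27132 = 3839/3876.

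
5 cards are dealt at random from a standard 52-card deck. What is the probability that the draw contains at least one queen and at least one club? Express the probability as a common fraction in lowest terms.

There are C(52,5) = 2598960 possible draws.
By inclusion-exclusion on the complements, draws missing all queens or all clubs: C(48,5) + C(39,5) − C(36,5) = 1712304 + 575757 − 376992 = 1911069.
So draws with at least one of each: 2598960 − 1911069 = 687891, probability 687891/2598960 = 229297/866320.

229297/866320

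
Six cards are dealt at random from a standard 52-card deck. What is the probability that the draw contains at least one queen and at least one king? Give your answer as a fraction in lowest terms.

There are C(52,6) = 20358520 possible draws.
By inclusion-exclusion on the complements, draws missing all queens or all kings: C(48,6) + C(48,6) − C(44,6) = 12271512 + 12271512 − 7059052 = 17483972.
So draws with at least one of each: 20358520 − 17483972 = 2874548, probability 2874548/20358520 = 718637/5089630.

718637/5089630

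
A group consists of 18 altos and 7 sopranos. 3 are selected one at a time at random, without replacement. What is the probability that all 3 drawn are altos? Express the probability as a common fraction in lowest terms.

Multiply the conditional probabilities at each draw: 18/25 · 17/24 · 16/23 = 4896/13800 = 204/575.

204/575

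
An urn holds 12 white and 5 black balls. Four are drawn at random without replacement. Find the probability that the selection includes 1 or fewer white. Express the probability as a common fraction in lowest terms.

25/476

Total selections: C(17,4) = 2380.
Favorable selections (1 or fewer white): C(12,0)·C(5,4) + C(12,1)·C(5,3) = 5 + 120 = 125.
Probability = 125/2380 = 25/476.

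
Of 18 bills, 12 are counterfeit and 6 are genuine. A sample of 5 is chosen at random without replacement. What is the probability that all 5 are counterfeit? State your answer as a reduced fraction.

There are C(18,5) = 8568 possible selections.
Selections with all counterfeit: C(12,5) = 792.
Probability = 792/8568 = 11/119.

11/119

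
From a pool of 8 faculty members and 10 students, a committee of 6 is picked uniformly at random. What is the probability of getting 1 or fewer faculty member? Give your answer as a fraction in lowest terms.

53/442

There are C(18,6) = 18564 ways to choose the 6.
Favorable selections (1 or fewer faculty member): C(8,0)·C(10,6) + C(8,1)·C(10,5) = 210 + 2016 = 2226.
Probability = 2226/18564 = 53/442.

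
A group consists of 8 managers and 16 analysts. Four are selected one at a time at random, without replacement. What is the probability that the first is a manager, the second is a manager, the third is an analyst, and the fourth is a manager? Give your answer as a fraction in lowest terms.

16/759

Multiply the conditional probabilities at each draw: 8/24 · 7/23 · 16/22 · 6/21 = 5376/255024 = 16/759.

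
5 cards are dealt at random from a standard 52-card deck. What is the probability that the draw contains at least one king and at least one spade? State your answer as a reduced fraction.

229297/866320

There are C(52,5) = 2598960 possible draws.
By inclusion-exclusion on the complements, draws missing all kings or all spades: C(48,5) + C(39,5) − C(36,5) = 1712304 + 575757 − 376992 = 1911069.
So draws with at least one of each: 2598960 − 1911069 = 687891, probability 687891/2598960 = 229297/866320.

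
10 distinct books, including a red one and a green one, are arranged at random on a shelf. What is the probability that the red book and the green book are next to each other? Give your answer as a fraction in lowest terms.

There are 10! = 3628800 arrangements.
Treat the red book and the green book as a block: 9! arrangements of the blocks × 2 orders within the block = 2·362880 = 725760.
Probability = 725760/3628800 = 1/5.

1/5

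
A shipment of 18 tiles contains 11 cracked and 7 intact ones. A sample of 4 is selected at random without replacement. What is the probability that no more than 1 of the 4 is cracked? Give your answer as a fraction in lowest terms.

7/51

There are C(18,4) = 3060 ways to choose the 4.
Favorable selections (no more than 1 cracked): C(11,0)·C(7,4) + C(11,1)·C(7,3) = 35 + 385 = 420.
Probability = 420/3060 = 7/51.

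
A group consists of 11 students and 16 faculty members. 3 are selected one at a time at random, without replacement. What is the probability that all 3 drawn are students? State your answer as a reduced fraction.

Multiply the conditional probabilities at each draw: 11/27 · 10/26 · 9/25 = 990/17550 = 11/195.

11/195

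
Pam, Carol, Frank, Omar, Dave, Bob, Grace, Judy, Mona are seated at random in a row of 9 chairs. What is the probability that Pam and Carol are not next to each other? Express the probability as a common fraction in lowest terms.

7/9

There are 9! = 362880 arrangements.
Arrangements with Pam and Carol adjacent: 2·8! = 80640.
So not adjacent: 362880 − 80640 = 282240, probability 282240/362880 = 7/9.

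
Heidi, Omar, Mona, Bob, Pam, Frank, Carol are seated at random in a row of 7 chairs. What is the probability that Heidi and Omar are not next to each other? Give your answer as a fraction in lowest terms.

5/7

There are 7! = 5040 arrangements.
Arrangements with Heidi and Omar adjacent: 2·6! = 1440.
So not adjacent: 5040 − 1440 = 3600, probability 3600/5040 = 5/7.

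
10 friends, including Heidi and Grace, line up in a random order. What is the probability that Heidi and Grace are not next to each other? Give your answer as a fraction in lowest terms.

4/5

There are 10! = 3628800 arrangements.
Arrangements with Heidi and Grace adjacent: 2·9! = 725760.
So not adjacent: 3628800 − 725760 = 2903040, probability 2903040/3628800 = 4/5.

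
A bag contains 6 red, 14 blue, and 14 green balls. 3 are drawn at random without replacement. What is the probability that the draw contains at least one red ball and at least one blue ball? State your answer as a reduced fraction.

There are C(34,3) = 5984 possible draws.
By inclusion-exclusion on the complements, draws missing all red or all blue: C(28,3) + C(20,3) − C(14,3) = 3276 + 1140 − 364 = 4052.
So draws with at least one of each: 5984 − 4052 = 1932, probability 1932/5984 = 483/1496.

483/1496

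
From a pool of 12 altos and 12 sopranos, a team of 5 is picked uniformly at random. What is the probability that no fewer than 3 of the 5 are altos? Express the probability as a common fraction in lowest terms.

1/2

Total selections: C(24,5) = 42504.
Favorable selections (no fewer than 3 altos): C(12,3)·C(12,2) + C(12,4)·C(12,1) + C(12,5)·C(12,0) = 14520 + 5940 + 792 = 21252.
Probability = 21252/42504 = 1/2.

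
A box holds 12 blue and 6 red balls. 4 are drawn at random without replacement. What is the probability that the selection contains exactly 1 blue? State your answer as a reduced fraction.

4/51

Total number of selections: C(18,4) = 3060.
Selections with exactly 1 blue: choose 1 of the 12 blue and 3 of the 6 red, C(12,1)·C(6,3) = 12·20 = 240.
Probability = 240/3060 = 4/51.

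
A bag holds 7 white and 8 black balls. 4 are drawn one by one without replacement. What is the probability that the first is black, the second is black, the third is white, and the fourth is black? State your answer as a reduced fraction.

Multiply the conditional probabilities at each draw: 8/15 · 7/14 · 7/13 · 6/12 = 2352/32760 = 14/195.

14/195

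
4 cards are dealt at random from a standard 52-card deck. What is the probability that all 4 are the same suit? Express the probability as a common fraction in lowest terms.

There are C(52,4) = 270725 possible 4-card hands.
Hands of one suit: 4 suits × C(13,4) = 4·715 = 2860.
Probability = 2860/270725 = 44/4165.

44/4165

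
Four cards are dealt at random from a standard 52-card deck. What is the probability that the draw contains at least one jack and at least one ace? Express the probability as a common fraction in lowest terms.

There are C(52,4) = 270725 possible draws.
By inclusion-exclusion on the complements, draws missing all jacks or all aces: C(48,4) + C(48,4) − C(44,4) = 194580 + 194580 − 135751 = 253409.
So draws with at least one of each: 270725 − 253409 = 17316, probability 17316/270725 = 1332/20825.

1332/20825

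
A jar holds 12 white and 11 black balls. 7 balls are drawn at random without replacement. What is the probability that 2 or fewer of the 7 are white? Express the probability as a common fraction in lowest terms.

58/391

Total selections: C(23,7) = 245157.
Favorable selections (2 or fewer white): C(12,0)·C(11,7) + C(12,1)·C(11,6) + C(12,2)·C(11,5) = 330 + 5544 + 30492 = 36366.
Probability = 36366/245157 = 58/391.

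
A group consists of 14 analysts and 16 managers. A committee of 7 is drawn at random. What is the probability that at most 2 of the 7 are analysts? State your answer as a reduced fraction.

334/1305

Total selections: C(30,7) = 2035800.
Favorable selections (at most 2 analysts): C(14,0)·C(16,7) + C(14,1)·C(16,6) + C(14,2)·C(16,5) = 11440 + 112112 + 397488 = 521040.
Probability = 521040/2035800 = 334/1305.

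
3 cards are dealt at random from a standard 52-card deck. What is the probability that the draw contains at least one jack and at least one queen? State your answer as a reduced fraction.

188/5525

There are C(52,3) = 22100 possible draws.
By inclusion-exclusion on the complements, draws missing all jacks or all queens: C(48,3) + C(48,3) − C(44,3) = 17296 + 17296 − 13244 = 21348.
So draws with at least one of each: 22100 − 21348 = 752, probability 752/22100 = 188/5525.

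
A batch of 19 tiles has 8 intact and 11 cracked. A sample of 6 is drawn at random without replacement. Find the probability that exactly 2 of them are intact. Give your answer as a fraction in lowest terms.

110/323

The sample space is all 6-subsets of the 19: C(19,6) = 27132.
Selections with exactly 2 intact: choose 2 of the 8 intact and 4 of the 11 cracked, C(8,2)·C(11,4) = 28·330 = 9240.
Probability = 9240/27132 = 110/323.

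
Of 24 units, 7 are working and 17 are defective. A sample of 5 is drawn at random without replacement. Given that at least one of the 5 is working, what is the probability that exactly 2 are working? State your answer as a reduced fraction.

Work in counts. Selections with at least one working: C(24,5) − C(17,5) = 42504 − 6188 = 36316.
Of those, selections where exactly 2 are working: C(7,2)·C(17,3) = 21·680 = 14280.
Conditional probability = 14280/36316 = 510/1297.

510/1297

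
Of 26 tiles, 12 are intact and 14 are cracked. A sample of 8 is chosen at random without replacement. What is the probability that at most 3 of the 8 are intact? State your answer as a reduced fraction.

191/437

There are C(26,8) = 1562275 ways to choose the 8.
Favorable selections (at most 3 intact): C(12,0)·C(14,8) + C(12,1)·C(14,7) + C(12,2)·C(14,6) + C(12,3)·C(14,5) = 3003 + 41184 + 198198 + 440440 = 682825.
Probability = 682825/1562275 = 191/437.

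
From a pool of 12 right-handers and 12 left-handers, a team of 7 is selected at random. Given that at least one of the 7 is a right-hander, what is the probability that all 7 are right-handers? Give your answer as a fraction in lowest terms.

1/436

Work in counts. Selections with at least one right-hander: C(24,7) − C(12,7) = 346104 − 792 = 345312.
Of those, selections where all 7 are right-handers: C(12,7) = 792.
Conditional probability = 792/345312 = 1/436.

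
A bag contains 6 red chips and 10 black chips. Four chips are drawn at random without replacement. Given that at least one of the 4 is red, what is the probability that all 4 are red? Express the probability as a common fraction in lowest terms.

Work in counts. Selections with at least one red: C(16,4) − C(10,4) = 1820 − 210 = 1610.
Of those, selections where all 4 are red: C(6,4) = 15.
Conditional probability = 15/1610 = 3/322.

3/322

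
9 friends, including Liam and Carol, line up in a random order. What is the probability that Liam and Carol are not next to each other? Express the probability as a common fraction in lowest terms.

7/9

There are 9! = 362880 arrangements.
Arrangements with Liam and Carol adjacent: 2·8! = 80640.
So not adjacent: 362880 − 80640 = 282240, probability 282240/362880 = 7/9.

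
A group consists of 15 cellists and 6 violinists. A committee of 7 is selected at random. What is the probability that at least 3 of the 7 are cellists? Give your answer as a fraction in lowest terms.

7709/7752

There are C(21,7) = 116280 ways to choose the 7.
Count the complement (fewer than 3 cellists): C(15,1)·C(6,6) + C(15,2)·C(6,5) = 15 + 630 = 645.
Probability = 1 − 645/116280 = 115635/116280 = 7709/7752.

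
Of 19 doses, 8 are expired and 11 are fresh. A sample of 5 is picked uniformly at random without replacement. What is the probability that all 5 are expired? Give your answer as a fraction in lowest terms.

There are C(19,5) = 11628 possible selections.
Selections with all expired: C(8,5) = 56.
Probability = 56/11628 = 14/2907.

14/2907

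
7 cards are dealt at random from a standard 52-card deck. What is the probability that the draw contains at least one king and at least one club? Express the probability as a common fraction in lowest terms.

There are C(52,7) = 133784560 possible draws.
By inclusion-exclusion on the complements, draws missing all kings or all clubs: C(48,7) + C(39,7) − C(36,7) = 73629072 + 15380937 − 8347680 = 80662329.
So draws with at least one of each: 133784560 − 80662329 = 53122231, probability 53122231/133784560.

53122231/133784560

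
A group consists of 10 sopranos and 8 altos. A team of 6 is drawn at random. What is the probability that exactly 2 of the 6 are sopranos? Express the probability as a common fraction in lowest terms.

The sample space is all 6-subsets of the 18: C(18,6) = 18564.
Selections with exactly 2 sopranos: choose 2 of the 10 sopranos and 4 of the 8 altos, C(10,2)·C(8,4) = 45·70 = 3150.
Probability = 3150/18564 = 75/442.

75/442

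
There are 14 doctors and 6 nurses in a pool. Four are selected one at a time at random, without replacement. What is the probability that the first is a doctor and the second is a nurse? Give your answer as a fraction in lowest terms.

21/95

Multiply the conditional probabilities at each draw: 14/20 · 6/19 = 84/380 = 21/95.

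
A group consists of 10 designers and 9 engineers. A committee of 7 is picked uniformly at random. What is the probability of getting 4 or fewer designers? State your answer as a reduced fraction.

Total selections: C(19,7) = 50388.
Favorable selections (4 or fewer designers): C(10,0)·C(9,7) + C(10,1)·C(9,6) + C(10,2)·C(9,5) + C(10,3)·C(9,4) + C(10,4)·C(9,3) = 36 + 840 + 5670 + 15120 + 17640 = 39306.
Probability = 39306/50388 = 6551/8398.

6551/8398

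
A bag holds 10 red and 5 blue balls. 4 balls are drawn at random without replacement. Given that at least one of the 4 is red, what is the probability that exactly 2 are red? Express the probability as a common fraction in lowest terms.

45/136

Work in counts. Selections with at least one red: C(15,4) − C(5,4) = 1365 − 5 = 1360.
Of those, selections where exactly 2 are red: C(10,2)·C(5,2) = 45·10 = 450.
Conditional probability = 450/1360 = 45/136.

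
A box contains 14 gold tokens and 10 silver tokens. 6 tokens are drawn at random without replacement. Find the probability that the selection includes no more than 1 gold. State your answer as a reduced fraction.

Total selections: C(24,6) = 134596.
Favorable selections (no more than 1 gold): C(14,0)·C(10,6) + C(14,1)·C(10,5) = 210 + 3528 = 3738.
Probability = 3738/134596 = 267/9614.

267/9614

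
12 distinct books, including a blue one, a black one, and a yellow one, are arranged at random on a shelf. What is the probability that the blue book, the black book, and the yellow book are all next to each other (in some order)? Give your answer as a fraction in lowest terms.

1/22

There are 12! = 479001600 arrangements.
Treat the three as one block: 10! placements × 3! orders within the block = 3628800·6 = 21772800.
Probability = 21772800/479001600 = 1/22.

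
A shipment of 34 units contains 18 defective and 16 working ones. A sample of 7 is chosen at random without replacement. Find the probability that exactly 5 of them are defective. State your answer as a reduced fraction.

There are C(34,7) = 5379616 ways to choose 7 from 34.
Selections with exactly 5 defective: choose 5 of the 18 defective and 2 of the 16 working, C(18,5)·C(16,2) = 8568·120 = 1028160.
Probability = 1028160/5379616 = 1890/9889.

1890/9889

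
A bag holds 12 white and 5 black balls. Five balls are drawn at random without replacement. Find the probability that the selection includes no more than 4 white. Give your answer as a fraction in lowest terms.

1349/1547

Total selections: C(17,5) = 6188.
The complement is exactly 5 white: C(12,5)·C(5,0) = 792.
Probability = 1 − 792/6188 = 5396/6188 = 1349/1547.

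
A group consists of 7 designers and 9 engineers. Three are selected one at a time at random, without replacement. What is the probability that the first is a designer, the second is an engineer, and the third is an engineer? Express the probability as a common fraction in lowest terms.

3/20

Multiply the conditional probabilities at each draw: 7/16 · 9/15 · 8/14 = 504/3360 = 3/20.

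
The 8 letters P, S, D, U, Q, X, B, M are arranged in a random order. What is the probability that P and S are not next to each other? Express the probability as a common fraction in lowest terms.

There are 8! = 40320 arrangements.
Arrangements with P and S adjacent: 2·7! = 10080.
So not adjacent: 40320 − 10080 = 30240, probability 30240/40320 = 3/4.

3/4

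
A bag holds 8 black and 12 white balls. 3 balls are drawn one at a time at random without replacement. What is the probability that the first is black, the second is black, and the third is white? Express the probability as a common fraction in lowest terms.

Multiply the conditional probabilities at each draw: 8/20 · 7/19 · 12/18 = 672/6840 = 28/285.

28/285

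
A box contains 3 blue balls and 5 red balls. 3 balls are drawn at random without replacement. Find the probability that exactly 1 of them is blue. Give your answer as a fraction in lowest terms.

The sample space is all 3-subsets of the 8: C(8,3) = 56.
Selections with exactly 1 blue: choose 1 of the 3 blue and 2 of the 5 red, C(3,1)·C(5,2) = 3·10 = 30.
Probability = 30/56 = 15/28.

15/28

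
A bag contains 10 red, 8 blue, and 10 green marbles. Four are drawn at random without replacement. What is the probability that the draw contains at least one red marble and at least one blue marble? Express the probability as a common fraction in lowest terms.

284/455

There are C(28,4) = 20475 possible draws.
By inclusion-exclusion on the complements, draws missing all red or all blue: C(18,4) + C(20,4) − C(10,4) = 3060 + 4845 − 210 = 7695.
So draws with at least one of each: 20475 − 7695 = 12780, probability 12780/20475 = 284/455.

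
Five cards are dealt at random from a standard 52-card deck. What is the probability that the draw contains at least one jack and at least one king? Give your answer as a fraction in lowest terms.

There are C(52,5) = 2598960 possible draws.
By inclusion-exclusion on the complements, draws missing all jacks or all kings: C(48,5) + C(48,5) − C(44,5) = 1712304 + 1712304 − 1086008 = 2338600.
So draws with at least one of each: 2598960 − 2338600 = 260360, probability 260360/2598960 = 6509/64974.

6509/64974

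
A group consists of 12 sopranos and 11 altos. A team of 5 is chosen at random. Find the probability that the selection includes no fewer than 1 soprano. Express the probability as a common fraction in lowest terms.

431/437

There are C(23,5) = 33649 ways to choose the 5.
Favorable selections (no fewer than 1 soprano): C(12,1)·C(11,4) + C(12,2)·C(11,3) + C(12,3)·C(11,2) + C(12,4)·C(11,1) + C(12,5)·C(11,0) = 3960 + 10890 + 12100 + 5445 + 792 = 33187.
Probability = 33187/33649 = 431/437.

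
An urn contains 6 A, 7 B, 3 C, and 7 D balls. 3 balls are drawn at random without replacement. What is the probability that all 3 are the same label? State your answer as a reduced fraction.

There are C(23,3) = 1771 ways to draw 3 balls.
All same label: C(6,3) + C(7,3) + C(3,3) + C(7,3) = 20 + 35 + 1 + 35 = 91.
Probability = 91/1771 = 13/253.

13/253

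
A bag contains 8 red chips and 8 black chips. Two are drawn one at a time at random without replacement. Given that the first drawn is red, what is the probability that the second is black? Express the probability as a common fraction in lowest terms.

8/15

After removing one red, 15 remain: 7 red and 8 black.
So the probability the next is black is 8/15.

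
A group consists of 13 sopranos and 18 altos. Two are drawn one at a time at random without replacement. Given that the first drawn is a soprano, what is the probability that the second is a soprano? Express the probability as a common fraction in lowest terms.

After removing one soprano, 30 remain: 12 sopranos and 18 altos.
So the probability the next is a soprano is 12/30 = 2/5.

2/5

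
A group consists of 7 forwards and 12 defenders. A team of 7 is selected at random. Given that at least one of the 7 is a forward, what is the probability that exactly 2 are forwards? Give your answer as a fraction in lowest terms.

Work in counts. Selections with at least one forward: C(19,7) − C(12,7) = 50388 − 792 = 49596.
Of those, selections where exactly 2 are forwards: C(7,2)·C(12,5) = 21·792 = 16632.
Conditional probability = 16632/49596 = 1386/4133.

1386/4133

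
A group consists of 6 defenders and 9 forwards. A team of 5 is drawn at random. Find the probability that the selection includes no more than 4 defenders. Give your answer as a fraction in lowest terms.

999/1001

There are C(15,5) = 3003 ways to choose the 5.
The complement is exactly 5 defenders: C(6,5)·C(9,0) = 6.
Probability = 1 − 6/3003 = 2997/3003 = 999/1001.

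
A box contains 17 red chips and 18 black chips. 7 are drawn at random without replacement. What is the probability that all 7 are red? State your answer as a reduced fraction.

There are C(35,7) = 6724520 possible selections.
Selections with all red: C(17,7) = 19448.
Probability = 19448/6724520 = 13/4495.

13/4495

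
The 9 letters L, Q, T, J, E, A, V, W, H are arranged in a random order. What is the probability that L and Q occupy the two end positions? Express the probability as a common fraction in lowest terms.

1/36

There are 9! = 362880 arrangements.
Place L and Q at the ends in 2 ways, arrange the remaining 7 in 7! = 5040 ways: 2·5040 = 10080.
Probability = 10080/362880 = 1/36.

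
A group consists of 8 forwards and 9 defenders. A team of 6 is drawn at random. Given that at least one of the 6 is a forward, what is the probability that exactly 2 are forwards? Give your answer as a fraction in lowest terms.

126/439

Work in counts. Selections with at least one forward: C(17,6) − C(9,6) = 12376 − 84 = 12292.
Of those, selections where exactly 2 are forwards: C(8,2)·C(9,4) = 28·126 = 3528.
Conditional probability = 3528/12292 = 126/439.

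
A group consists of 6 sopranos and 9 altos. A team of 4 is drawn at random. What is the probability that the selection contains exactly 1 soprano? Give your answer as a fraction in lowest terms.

24/65

Total number of selections: C(15,4) = 1365.
Selections with exactly 1 soprano: choose 1 of the 6 sopranos and 3 of the 9 altos, C(6,1)·C(9,3) = 6·84 = 504.
Probability = 504/1365 = 24/65.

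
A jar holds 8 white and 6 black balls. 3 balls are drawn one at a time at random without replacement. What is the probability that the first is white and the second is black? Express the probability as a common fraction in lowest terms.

24/91

Multiply the conditional probabilities at each draw: 8/14 · 6/13 = 48/182 = 24/91.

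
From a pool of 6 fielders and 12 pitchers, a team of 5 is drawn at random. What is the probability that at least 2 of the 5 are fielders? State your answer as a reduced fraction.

267/476

Total selections: C(18,5) = 8568.
Favorable selections (at least 2 fielders): C(6,2)·C(12,3) + C(6,3)·C(12,2) + C(6,4)·C(12,1) + C(6,5)·C(12,0) = 3300 + 1320 + 180 + 6 = 4806.
Probability = 4806/8568 = 267/476.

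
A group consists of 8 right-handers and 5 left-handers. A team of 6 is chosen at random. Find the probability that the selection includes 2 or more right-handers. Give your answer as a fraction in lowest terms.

There are C(13,6) = 1716 ways to choose the 6.
Favorable selections (2 or more right-handers): C(8,2)·C(5,4) + C(8,3)·C(5,3) + C(8,4)·C(5,2) + C(8,5)·C(5,1) + C(8,6)·C(5,0) = 140 + 560 + 700 + 280 + 28 = 1708.
Probability = 1708/1716 = 427/429.

427/429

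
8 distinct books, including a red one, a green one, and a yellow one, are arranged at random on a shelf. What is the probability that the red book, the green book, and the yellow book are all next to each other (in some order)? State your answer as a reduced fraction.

There are 8! = 40320 arrangements.
Treat the three as one block: 6! placements × 3! orders within the block = 720·6 = 4320.
Probability = 4320/40320 = 3/28.

3/28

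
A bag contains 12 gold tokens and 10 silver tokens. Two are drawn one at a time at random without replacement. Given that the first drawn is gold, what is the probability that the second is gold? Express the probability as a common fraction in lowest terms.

11/21

After removing one gold, 21 remain: 11 gold and 10 silver.
So the probability the next is gold is 11/21.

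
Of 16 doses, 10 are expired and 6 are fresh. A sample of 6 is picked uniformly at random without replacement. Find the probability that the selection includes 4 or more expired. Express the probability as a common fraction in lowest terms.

There are C(16,6) = 8008 ways to choose the 6.
Favorable selections (4 or more expired): C(10,4)·C(6,2) + C(10,5)·C(6,1) + C(10,6)·C(6,0) = 3150 + 1512 + 210 = 4872.
Probability = 4872/8008 = 87/143.

87/143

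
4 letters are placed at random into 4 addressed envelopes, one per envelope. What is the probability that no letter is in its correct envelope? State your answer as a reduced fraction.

There are 4! = 24 assignments.
By inclusion-exclusion, assignments with no fixed points: C(4,0)·4! − C(4,1)·3! + C(4,2)·2! − C(4,3)·1! + C(4,4)·0! = 9.
Probability = 9/24 = 3/8.

3/8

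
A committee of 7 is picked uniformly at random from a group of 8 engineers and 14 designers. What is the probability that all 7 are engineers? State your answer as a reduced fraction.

1/21318

There are C(22,7) = 170544 possible selections.
Selections with all engineers: C(8,7) = 8.
Probability = 8/170544 = 1/21318.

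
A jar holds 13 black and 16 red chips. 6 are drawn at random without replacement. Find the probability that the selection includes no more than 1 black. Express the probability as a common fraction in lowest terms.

178/1305

Total selections: C(29,6) = 475020.
Favorable selections (no more than 1 black): C(13,0)·C(16,6) + C(13,1)·C(16,5) = 8008 + 56784 = 64792.
Probability = 64792/475020 = 178/1305.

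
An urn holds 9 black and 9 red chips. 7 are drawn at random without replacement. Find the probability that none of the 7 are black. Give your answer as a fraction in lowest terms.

1/884

There are C(18,7) = 31824 possible selections.
Selections with no black (all red): C(9,7) = 36.
Probability = 36/31824 = 1/884.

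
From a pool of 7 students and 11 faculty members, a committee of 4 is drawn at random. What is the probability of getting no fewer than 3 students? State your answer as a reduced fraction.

7/51

There are C(18,4) = 3060 ways to choose the 4.
Favorable selections (no fewer than 3 students): C(7,3)·C(11,1) + C(7,4)·C(11,0) = 385 + 35 = 420.
Probability = 420/3060 = 7/51.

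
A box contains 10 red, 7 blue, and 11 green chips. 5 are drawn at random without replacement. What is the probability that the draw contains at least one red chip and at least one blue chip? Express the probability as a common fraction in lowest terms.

There are C(28,5) = 98280 possible draws.
By inclusion-exclusion on the complements, draws missing all red or all blue: C(18,5) + C(21,5) − C(11,5) = 8568 + 20349 − 462 = 28455.
So draws with at least one of each: 98280 − 28455 = 69825, probability 69825/98280 = 665/936.

665/936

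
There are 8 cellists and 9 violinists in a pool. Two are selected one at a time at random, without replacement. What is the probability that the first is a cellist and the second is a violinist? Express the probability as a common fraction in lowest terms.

9/34

Multiply the conditional probabilities at each draw: 8/17 · 9/16 = 72/272 = 9/34.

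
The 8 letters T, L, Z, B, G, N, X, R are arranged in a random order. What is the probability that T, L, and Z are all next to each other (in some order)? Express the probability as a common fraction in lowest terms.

There are 8! = 40320 arrangements.
Treat the three as one block: 6! placements × 3! orders within the block = 720·6 = 4320.
Probability = 4320/40320 = 3/28.

3/28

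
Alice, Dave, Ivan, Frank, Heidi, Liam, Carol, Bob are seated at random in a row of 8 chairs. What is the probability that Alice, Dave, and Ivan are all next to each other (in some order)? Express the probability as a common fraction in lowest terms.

There are 8! = 40320 arrangements.
Treat the three as one block: 6! placements × 3! orders within the block = 720·6 = 4320.
Probability = 4320/40320 = 3/28.

3/28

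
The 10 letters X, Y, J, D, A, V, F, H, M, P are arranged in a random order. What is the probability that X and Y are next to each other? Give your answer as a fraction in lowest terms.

There are 10! = 3628800 arrangements.
Treat X and Y as a block: 9! arrangements of the blocks × 2 orders within the block = 2·362880 = 725760.
Probability = 725760/3628800 = 1/5.

1/5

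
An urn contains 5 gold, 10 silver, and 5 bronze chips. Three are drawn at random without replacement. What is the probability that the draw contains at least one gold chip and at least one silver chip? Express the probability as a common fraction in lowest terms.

There are C(20,3) = 1140 possible draws.
By inclusion-exclusion on the complements, draws missing all gold or all silver: C(15,3) + C(10,3) − C(5,3) = 455 + 120 − 10 = 565.
So draws with at least one of each: 1140 − 565 = 575, probability 575/1140 = 115/228.

115/228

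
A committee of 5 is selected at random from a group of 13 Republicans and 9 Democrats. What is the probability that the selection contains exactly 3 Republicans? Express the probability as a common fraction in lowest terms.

52/133

The sample space is all 5-subsets of the 22: C(22,5) = 26334.
Selections with exactly 3 Republicans: choose 3 of the 13 Republicans and 2 of the 9 Democrats, C(13,3)·C(9,2) = 286·36 = 10296.
Probability = 10296/26334 = 52/133.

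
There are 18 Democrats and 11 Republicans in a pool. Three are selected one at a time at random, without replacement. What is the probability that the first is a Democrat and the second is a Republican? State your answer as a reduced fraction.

Multiply the conditional probabilities at each draw: 18/29 · 11/28 = 198/812 = 99/406.

99/406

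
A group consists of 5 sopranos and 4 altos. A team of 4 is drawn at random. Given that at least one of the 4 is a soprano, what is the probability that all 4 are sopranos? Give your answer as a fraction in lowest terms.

Work in counts. Selections with at least one soprano: C(9,4) − C(4,4) = 126 − 1 = 125.
Of those, selections where all 4 are sopranos: C(5,4) = 5.
Conditional probability = 5/125 = 1/25.

1/25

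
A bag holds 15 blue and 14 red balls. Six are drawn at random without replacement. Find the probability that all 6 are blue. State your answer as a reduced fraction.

There are C(29,6) = 475020 possible selections.
Selections with all blue: C(15,6) = 5005.
Probability = 5005/475020 = 11/1044.

11/1044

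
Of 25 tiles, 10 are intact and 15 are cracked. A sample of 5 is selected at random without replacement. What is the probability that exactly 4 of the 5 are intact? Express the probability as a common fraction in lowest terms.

15/253

Total number of selections: C(25,5) = 53130.
Selections with exactly 4 intact: choose 4 of the 10 intact and 1 of the 15 cracked, C(10,4)·C(15,1) = 210·15 = 3150.
Probability = 3150/53130 = 15/253.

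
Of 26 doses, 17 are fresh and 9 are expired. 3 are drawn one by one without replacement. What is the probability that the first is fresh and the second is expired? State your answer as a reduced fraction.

Multiply the conditional probabilities at each draw: 17/26 · 9/25 = 153/650.

153/650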